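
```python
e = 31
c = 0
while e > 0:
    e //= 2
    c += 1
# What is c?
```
Trace:
  e=31
  e=31, c=0
  e=15, c=1
  e=7, c=2
  e=3, c=3
  e=1, c=4
  e=0, c=5

Final answer: 5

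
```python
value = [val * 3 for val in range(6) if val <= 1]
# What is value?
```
Trace:
  val=0
  val=1
  val=2
  val=3
  val=4
  val=5
  value=[0, 3]

Final answer: [0, 3]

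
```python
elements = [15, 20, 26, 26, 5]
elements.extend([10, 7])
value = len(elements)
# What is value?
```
Trace:
  elements=[15, 20, 26, 26, 5]
  elements=[15, 20, 26, 26, 5, 10, 7]
  elements=[15, 20, 26, 26, 5, 10, 7], value=7

Final answer: 7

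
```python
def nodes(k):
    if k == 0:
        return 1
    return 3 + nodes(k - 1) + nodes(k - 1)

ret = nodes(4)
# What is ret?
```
Call trace (a repeated sub-call is expanded the first time; later identical calls just restate its return value):
nodes(k=4)
  nodes(k=3)
    nodes(k=2)
      nodes(k=1)
        nodes(k=0)
        -> return 1
        nodes(k=0)
        -> return 1
      -> return 5
      nodes(k=1) -> return 5  (same call as traced above)
    -> return 13
    nodes(k=2) -> return 13  (same call as traced above)
  -> return 29
  nodes(k=3) -> return 29  (same call as traced above)
-> return 61

Final answer: 61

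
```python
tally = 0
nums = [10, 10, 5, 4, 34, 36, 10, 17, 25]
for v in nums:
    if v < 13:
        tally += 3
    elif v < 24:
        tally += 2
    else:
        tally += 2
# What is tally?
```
Trace:
  tally=0
  tally=3, v=10
  tally=6, v=10
  tally=9, v=5
  tally=12, v=4
  tally=14, v=34
  tally=16, v=36
  tally=19, v=10
  tally=21, v=17
  tally=23, v=25

Final answer: 23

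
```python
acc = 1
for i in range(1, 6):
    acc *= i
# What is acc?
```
Trace:
  acc=1
  acc=1, i=1
  acc=2, i=2
  acc=6, i=3
  acc=24, i=4
  acc=120, i=5

Final answer: 120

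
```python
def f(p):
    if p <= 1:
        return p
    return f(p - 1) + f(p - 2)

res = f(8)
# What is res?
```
Call trace (a repeated sub-call is expanded the first time; later identical calls just restate its return value):
f(p=8)
  f(p=7)
    f(p=6)
      f(p=5)
        f(p=4)
          f(p=3)
            f(p=2)
              f(p=1)
              -> return 1
              f(p=0)
              -> return 0
            -> return 1
            f(p=1)
            -> return 1
          -> return 2
          f(p=2) -> return 1  (same call as traced above)
        -> return 3
        f(p=3) -> return 2  (same call as traced above)
      -> return 5
      f(p=4) -> return 3  (same call as traced above)
    -> return 8
    f(p=5) -> return 5  (same call as traced above)
  -> return 13
  f(p=6) -> return 8  (same call as traced above)
-> return 21

Final answer: 21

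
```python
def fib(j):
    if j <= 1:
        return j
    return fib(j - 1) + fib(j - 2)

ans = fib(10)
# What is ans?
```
Call trace (a repeated sub-call is expanded the first time; later identical calls just restate its return value):
fib(j=10)
  fib(j=9)
    fib(j=8)
      fib(j=7)
        fib(j=6)
          fib(j=5)
            fib(j=4)
              fib(j=3)
                fib(j=2)
                  fib(j=1)
                  -> return 1
                  fib(j=0)
                  -> return 0
                -> return 1
                fib(j=1)
                -> return 1
              -> return 2
              fib(j=2) -> return 1  (same call as traced above)
            -> return 3
            fib(j=3) -> return 2  (same call as traced above)
          -> return 5
          fib(j=4) -> return 3  (same call as traced above)
        -> return 8
        fib(j=5) -> return 5  (same call as traced above)
      -> return 13
      fib(j=6) -> return 8  (same call as traced above)
    -> return 21
    fib(j=7) -> return 13  (same call as traced above)
  -> return 34
  fib(j=8) -> return 21  (same call as traced above)
-> return 55

Final answer: 55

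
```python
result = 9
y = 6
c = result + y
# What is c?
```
Trace:
  result=9
  result=9, y=6
  result=9, y=6, c=15

Final answer: 15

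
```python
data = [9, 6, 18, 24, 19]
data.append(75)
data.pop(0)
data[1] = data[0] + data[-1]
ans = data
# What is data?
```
Trace:
  data=[9, 6, 18, 24, 19]
  data=[9, 6, 18, 24, 19, 75]
  data=[6, 18, 24, 19, 75]
  data=[6, 81, 24, 19, 75]
  data=[6, 81, 24, 19, 75], ans=[6, 81, 24, 19, 75]

Final answer: [6, 81, 24, 19, 75]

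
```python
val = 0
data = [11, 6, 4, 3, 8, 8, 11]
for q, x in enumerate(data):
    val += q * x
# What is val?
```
Trace:
  val=0
  val=0, q=0, x=11
  val=6, q=1, x=6
  val=14, q=2, x=4
  val=23, q=3, x=3
  val=55, q=4, x=8
  val=95, q=5, x=8
  val=161, q=6, x=11

Final answer: 161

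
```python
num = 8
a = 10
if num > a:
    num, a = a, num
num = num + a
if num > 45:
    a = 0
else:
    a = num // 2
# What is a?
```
Trace:
  num=8
  num=8, a=10
  num=8, a=10
  num=18, a=10
  num=18, a=9

Final answer: 9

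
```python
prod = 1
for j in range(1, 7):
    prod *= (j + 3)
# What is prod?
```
Trace:
  prod=1
  prod=4, j=1
  prod=20, j=2
  prod=120, j=3
  prod=840, j=4
  prod=6720, j=5
  prod=60480, j=6

Final answer: 60480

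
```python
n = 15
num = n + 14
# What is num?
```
Trace:
  n=15
  n=15, num=29

Final answer: 29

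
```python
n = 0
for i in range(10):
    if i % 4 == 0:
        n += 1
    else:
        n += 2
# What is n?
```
Trace:
  n=0
  n=1, i=0
  n=3, i=1
  n=5, i=2
  n=7, i=3
  n=8, i=4
  n=10, i=5
  n=12, i=6
  n=14, i=7
  n=15, i=8
  n=17, i=9

Final answer: 17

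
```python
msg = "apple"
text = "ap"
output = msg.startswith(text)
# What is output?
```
Trace:
  msg='apple'
  msg='apple', text='ap'
  msg='apple', text='ap', output=True

Final answer: True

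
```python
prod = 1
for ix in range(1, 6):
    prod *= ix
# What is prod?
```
Trace:
  prod=1
  prod=1, ix=1
  prod=2, ix=2
  prod=6, ix=3
  prod=24, ix=4
  prod=120, ix=5

Final answer: 120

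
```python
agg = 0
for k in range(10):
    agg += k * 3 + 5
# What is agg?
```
Trace:
  agg=0
  agg=5, k=0
  agg=13, k=1
  agg=24, k=2
  agg=38, k=3
  agg=55, k=4
  agg=75, k=5
  agg=98, k=6
  agg=124, k=7
  agg=153, k=8
  agg=185, k=9

Final answer: 185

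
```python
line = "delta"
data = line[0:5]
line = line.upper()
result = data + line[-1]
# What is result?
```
Trace:
  line='delta'
  line='delta', data='delta'
  line='DELTA', data='delta'
  line='DELTA', data='delta', result='deltaA'

Final answer: 'deltaA'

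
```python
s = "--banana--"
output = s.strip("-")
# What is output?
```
Trace:
  s='--banana--'
  s='--banana--', output='banana'

Final answer: 'banana'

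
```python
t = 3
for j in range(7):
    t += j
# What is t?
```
Trace:
  t=3
  t=3, j=0
  t=4, j=1
  t=6, j=2
  t=9, j=3
  t=13, j=4
  t=18, j=5
  t=24, j=6

Final answer: 24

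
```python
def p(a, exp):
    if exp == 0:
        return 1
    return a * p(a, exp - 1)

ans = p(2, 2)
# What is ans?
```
Call trace:
p(a=2, exp=2)
  p(a=2, exp=1)
    p(a=2, exp=0)
    -> return 1
  -> return 2
-> return 4

Final answer: 4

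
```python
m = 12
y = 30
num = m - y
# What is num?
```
Trace:
  m=12
  m=12, y=30
  m=12, y=30, num=-18

Final answer: -18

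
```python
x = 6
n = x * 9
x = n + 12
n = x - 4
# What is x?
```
Trace:
  x=6
  x=6, n=54
  x=66, n=54
  x=66, n=62

Final answer: 66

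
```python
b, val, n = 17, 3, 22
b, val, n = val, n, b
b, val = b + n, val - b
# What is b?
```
Trace:
  b=17, val=3, n=22
  b=3, val=22, n=17
  b=20, val=19, n=17

Final answer: 20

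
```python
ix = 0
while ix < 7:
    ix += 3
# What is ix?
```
Trace:
  ix=0
  ix=3
  ix=6
  ix=9

Final answer: 9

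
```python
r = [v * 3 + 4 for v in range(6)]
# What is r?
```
Trace:
  v=0
  v=1
  v=2
  v=3
  v=4
  v=5
  r=[4, 7, 10, 13, 16, 19]

Final answer: [4, 7, 10, 13, 16, 19]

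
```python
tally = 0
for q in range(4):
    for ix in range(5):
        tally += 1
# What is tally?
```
Trace:
  tally=0
  tally=1, q=0, ix=0
  tally=2, q=0, ix=1
  tally=3, q=0, ix=2
  tally=4, q=0, ix=3
  tally=5, q=0, ix=4
  tally=6, q=1, ix=0
  tally=7, q=1, ix=1
  tally=8, q=1, ix=2
  tally=9, q=1, ix=3
  tally=10, q=1, ix=4
  tally=11, q=2, ix=0
  tally=12, q=2, ix=1
  tally=13, q=2, ix=2
  tally=14, q=2, ix=3
  tally=15, q=2, ix=4
  tally=16, q=3, ix=0
  tally=17, q=3, ix=1
  tally=18, q=3, ix=2
  tally=19, q=3, ix=3
  tally=20, q=3, ix=4

Final answer: 20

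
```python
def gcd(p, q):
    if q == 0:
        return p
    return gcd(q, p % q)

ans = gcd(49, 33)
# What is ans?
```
Call trace:
gcd(p=49, q=33)
  gcd(p=33, q=16)
    gcd(p=16, q=1)
      gcd(p=1, q=0)
      -> return 1
    -> return 1
  -> return 1
-> return 1

Final answer: 1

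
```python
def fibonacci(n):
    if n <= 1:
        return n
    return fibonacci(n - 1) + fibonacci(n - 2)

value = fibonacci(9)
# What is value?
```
Call trace (a repeated sub-call is expanded the first time; later identical calls just restate its return value):
fibonacci(n=9)
  fibonacci(n=8)
    fibonacci(n=7)
      fibonacci(n=6)
        fibonacci(n=5)
          fibonacci(n=4)
            fibonacci(n=3)
              fibonacci(n=2)
                fibonacci(n=1)
                -> return 1
                fibonacci(n=0)
                -> return 0
              -> return 1
              fibonacci(n=1)
              -> return 1
            -> return 2
            fibonacci(n=2) -> return 1  (same call as traced above)
          -> return 3
          fibonacci(n=3) -> return 2  (same call as traced above)
        -> return 5
        fibonacci(n=4) -> return 3  (same call as traced above)
      -> return 8
      fibonacci(n=5) -> return 5  (same call as traced above)
    -> return 13
    fibonacci(n=6) -> return 8  (same call as traced above)
  -> return 21
  fibonacci(n=7) -> return 13  (same call as traced above)
-> return 34

Final answer: 34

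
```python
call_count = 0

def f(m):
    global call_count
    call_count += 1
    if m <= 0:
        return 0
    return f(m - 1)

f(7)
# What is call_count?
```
Call trace:
f(m=7)
  f(m=6)
    f(m=5)
      f(m=4)
        f(m=3)
          f(m=2)
            f(m=1)
              f(m=0)
              -> return 0
            -> return 0
          -> return 0
        -> return 0
      -> return 0
    -> return 0
  -> return 0
-> return 0

call_count is incremented once per call. f is entered once for each m = 7, 6, 5, 4, 3, 2, 1, 0 (the m <= 0 call returns without recursing), i.e. 7 + 1 calls.
call_count = 8

Final answer: 8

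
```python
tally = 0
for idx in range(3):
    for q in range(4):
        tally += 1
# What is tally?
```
Trace:
  tally=0
  tally=1, idx=0, q=0
  tally=2, idx=0, q=1
  tally=3, idx=0, q=2
  tally=4, idx=0, q=3
  tally=5, idx=1, q=0
  tally=6, idx=1, q=1
  tally=7, idx=1, q=2
  tally=8, idx=1, q=3
  tally=9, idx=2, q=0
  tally=10, idx=2, q=1
  tally=11, idx=2, q=2
  tally=12, idx=2, q=3

Final answer: 12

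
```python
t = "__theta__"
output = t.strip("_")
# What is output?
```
Trace:
  t='__theta__'
  t='__theta__', output='theta'

Final answer: 'theta'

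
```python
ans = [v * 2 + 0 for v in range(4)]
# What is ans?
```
Trace:
  v=0
  v=1
  v=2
  v=3
  ans=[0, 2, 4, 6]

Final answer: [0, 2, 4, 6]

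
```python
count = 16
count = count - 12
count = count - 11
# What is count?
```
Trace:
  count=16
  count=4
  count=-7

Final answer: -7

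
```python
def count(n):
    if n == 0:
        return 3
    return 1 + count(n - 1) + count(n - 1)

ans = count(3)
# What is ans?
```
Call trace (a repeated sub-call is expanded the first time; later identical calls just restate its return value):
count(n=3)
  count(n=2)
    count(n=1)
      count(n=0)
      -> return 3
      count(n=0)
      -> return 3
    -> return 7
    count(n=1) -> return 7  (same call as traced above)
  -> return 15
  count(n=2) -> return 15  (same call as traced above)
-> return 31

Final answer: 31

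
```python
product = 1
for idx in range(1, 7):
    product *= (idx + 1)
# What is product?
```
Trace:
  product=1
  product=2, idx=1
  product=6, idx=2
  product=24, idx=3
  product=120, idx=4
  product=720, idx=5
  product=5040, idx=6

Final answer: 5040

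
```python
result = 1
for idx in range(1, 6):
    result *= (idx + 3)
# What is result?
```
Trace:
  result=1
  result=4, idx=1
  result=20, idx=2
  result=120, idx=3
  result=840, idx=4
  result=6720, idx=5

Final answer: 6720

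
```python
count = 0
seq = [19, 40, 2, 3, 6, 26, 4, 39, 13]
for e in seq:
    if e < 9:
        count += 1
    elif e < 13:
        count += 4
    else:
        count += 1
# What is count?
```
Trace:
  count=0
  count=1, e=19
  count=2, e=40
  count=3, e=2
  count=4, e=3
  count=5, e=6
  count=6, e=26
  count=7, e=4
  count=8, e=39
  count=9, e=13

Final answer: 9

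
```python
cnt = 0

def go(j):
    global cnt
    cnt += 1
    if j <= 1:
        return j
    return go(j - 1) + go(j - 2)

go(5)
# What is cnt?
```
Call trace (a repeated sub-call is expanded the first time; later identical calls just restate its return value):
go(j=5)
  go(j=4)
    go(j=3)
      go(j=2)
        go(j=1)
        -> return 1
        go(j=0)
        -> return 0
      -> return 1
      go(j=1)
      -> return 1
    -> return 2
    go(j=2) -> return 1  (same call as traced above)
  -> return 3
  go(j=3) -> return 2  (same call as traced above)
-> return 5

cnt is incremented once per call, so count the calls in each subtree. Let C(j) = number of calls made by go(j).
C(0) = C(1) = 1 (base case, no recursion); C(j) = 1 + C(j - 1) + C(j - 2) otherwise.
C(2) = 1 + C(1) + C(0) = 1 + 1 + 1 = 3
C(3) = 1 + C(2) + C(1) = 1 + 3 + 1 = 5
C(4) = 1 + C(3) + C(2) = 1 + 5 + 3 = 9
C(5) = 1 + C(4) + C(3) = 1 + 9 + 5 = 15
cnt = C(5) = 15

Final answer: 15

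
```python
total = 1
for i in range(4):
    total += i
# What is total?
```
Trace:
  total=1
  total=1, i=0
  total=2, i=1
  total=4, i=2
  total=7, i=3

Final answer: 7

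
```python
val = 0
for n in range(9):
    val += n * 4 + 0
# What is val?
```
Trace:
  val=0
  val=0, n=0
  val=4, n=1
  val=12, n=2
  val=24, n=3
  val=40, n=4
  val=60, n=5
  val=84, n=6
  val=112, n=7
  val=144, n=8

Final answer: 144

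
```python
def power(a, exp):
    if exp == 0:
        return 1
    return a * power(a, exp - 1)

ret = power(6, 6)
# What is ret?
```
Call trace:
power(a=6, exp=6)
  power(a=6, exp=5)
    power(a=6, exp=4)
      power(a=6, exp=3)
        power(a=6, exp=2)
          power(a=6, exp=1)
            power(a=6, exp=0)
            -> return 1
          -> return 6
        -> return 36
      -> return 216
    -> return 1296
  -> return 7776
-> return 46656

Final answer: 46656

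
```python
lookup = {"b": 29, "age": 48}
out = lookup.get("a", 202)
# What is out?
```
Trace:
  lookup={'b': 29, 'age': 48}
  lookup={'b': 29, 'age': 48}, out=202

Final answer: 202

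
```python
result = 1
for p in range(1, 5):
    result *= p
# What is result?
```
Trace:
  result=1
  result=1, p=1
  result=2, p=2
  result=6, p=3
  result=24, p=4

Final answer: 24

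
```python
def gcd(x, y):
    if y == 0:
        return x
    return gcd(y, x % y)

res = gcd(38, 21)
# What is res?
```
Call trace:
gcd(x=38, y=21)
  gcd(x=21, y=17)
    gcd(x=17, y=4)
      gcd(x=4, y=1)
        gcd(x=1, y=0)
        -> return 1
      -> return 1
    -> return 1
  -> return 1
-> return 1

Final answer: 1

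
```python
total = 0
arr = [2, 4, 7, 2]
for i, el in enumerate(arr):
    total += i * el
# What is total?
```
Trace:
  total=0
  total=0, i=0, el=2
  total=4, i=1, el=4
  total=18, i=2, el=7
  total=24, i=3, el=2

Final answer: 24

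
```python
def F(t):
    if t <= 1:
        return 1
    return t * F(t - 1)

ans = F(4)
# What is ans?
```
Call trace:
F(t=4)
  F(t=3)
    F(t=2)
      F(t=1)
      -> return 1
    -> return 2
  -> return 6
-> return 24

Final answer: 24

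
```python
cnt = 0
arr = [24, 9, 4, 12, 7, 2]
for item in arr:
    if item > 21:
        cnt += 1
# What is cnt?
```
Trace:
  cnt=0
  cnt=1, item=24
  cnt=1, item=9
  cnt=1, item=4
  cnt=1, item=12
  cnt=1, item=7
  cnt=1, item=2

Final answer: 1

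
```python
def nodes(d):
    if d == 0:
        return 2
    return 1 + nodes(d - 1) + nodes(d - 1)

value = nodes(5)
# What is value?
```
Call trace (a repeated sub-call is expanded the first time; later identical calls just restate its return value):
nodes(d=5)
  nodes(d=4)
    nodes(d=3)
      nodes(d=2)
        nodes(d=1)
          nodes(d=0)
          -> return 2
          nodes(d=0)
          -> return 2
        -> return 5
        nodes(d=1) -> return 5  (same call as traced above)
      -> return 11
      nodes(d=2) -> return 11  (same call as traced above)
    -> return 23
    nodes(d=3) -> return 23  (same call as traced above)
  -> return 47
  nodes(d=4) -> return 47  (same call as traced above)
-> return 95

Final answer: 95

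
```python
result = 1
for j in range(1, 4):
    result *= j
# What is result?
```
Trace:
  result=1
  result=1, j=1
  result=2, j=2
  result=6, j=3

Final answer: 6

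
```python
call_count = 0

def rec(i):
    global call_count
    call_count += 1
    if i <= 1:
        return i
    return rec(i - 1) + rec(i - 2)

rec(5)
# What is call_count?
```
Call trace (a repeated sub-call is expanded the first time; later identical calls just restate its return value):
rec(i=5)
  rec(i=4)
    rec(i=3)
      rec(i=2)
        rec(i=1)
        -> return 1
        rec(i=0)
        -> return 0
      -> return 1
      rec(i=1)
      -> return 1
    -> return 2
    rec(i=2) -> return 1  (same call as traced above)
  -> return 3
  rec(i=3) -> return 2  (same call as traced above)
-> return 5

call_count is incremented once per call, so count the calls in each subtree. Let C(i) = number of calls made by rec(i).
C(0) = C(1) = 1 (base case, no recursion); C(i) = 1 + C(i - 1) + C(i - 2) otherwise.
C(2) = 1 + C(1) + C(0) = 1 + 1 + 1 = 3
C(3) = 1 + C(2) + C(1) = 1 + 3 + 1 = 5
C(4) = 1 + C(3) + C(2) = 1 + 5 + 3 = 9
C(5) = 1 + C(4) + C(3) = 1 + 9 + 5 = 15
call_count = C(5) = 15

Final answer: 15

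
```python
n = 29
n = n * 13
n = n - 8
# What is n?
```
Trace:
  n=29
  n=377
  n=369

Final answer: 369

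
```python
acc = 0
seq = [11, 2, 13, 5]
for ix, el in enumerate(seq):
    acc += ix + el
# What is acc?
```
Trace:
  acc=0
  acc=11, ix=0, el=11
  acc=14, ix=1, el=2
  acc=29, ix=2, el=13
  acc=37, ix=3, el=5

Final answer: 37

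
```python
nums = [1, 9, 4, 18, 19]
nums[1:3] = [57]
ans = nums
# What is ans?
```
Trace:
  nums=[1, 9, 4, 18, 19]
  nums=[1, 57, 18, 19]
  nums=[1, 57, 18, 19], ans=[1, 57, 18, 19]

Final answer: [1, 57, 18, 19]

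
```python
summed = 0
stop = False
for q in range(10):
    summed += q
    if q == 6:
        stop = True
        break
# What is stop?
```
Trace:
  summed=0
  summed=0, stop=False
  summed=0, stop=False, q=0
  summed=1, stop=False, q=1
  summed=3, stop=False, q=2
  summed=6, stop=False, q=3
  summed=10, stop=False, q=4
  summed=15, stop=False, q=5
  summed=21, stop=True, q=6

Final answer: True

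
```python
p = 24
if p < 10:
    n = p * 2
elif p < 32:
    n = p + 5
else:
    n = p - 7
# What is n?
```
Trace:
  p=24
  p=24, n=29

Final answer: 29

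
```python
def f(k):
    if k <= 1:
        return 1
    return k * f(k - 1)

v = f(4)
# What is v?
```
Call trace:
f(k=4)
  f(k=3)
    f(k=2)
      f(k=1)
      -> return 1
    -> return 2
  -> return 6
-> return 24

Final answer: 24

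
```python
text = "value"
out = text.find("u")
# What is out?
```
Trace:
  text='value'
  text='value', out=3

Final answer: 3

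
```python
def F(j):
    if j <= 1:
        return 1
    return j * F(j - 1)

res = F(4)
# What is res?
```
Call trace:
F(j=4)
  F(j=3)
    F(j=2)
      F(j=1)
      -> return 1
    -> return 2
  -> return 6
-> return 24

Final answer: 24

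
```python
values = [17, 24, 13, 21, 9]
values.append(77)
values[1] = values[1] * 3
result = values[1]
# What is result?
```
Trace:
  values=[17, 24, 13, 21, 9]
  values=[17, 24, 13, 21, 9, 77]
  values=[17, 72, 13, 21, 9, 77]
  values=[17, 72, 13, 21, 9, 77], result=72

Final answer: 72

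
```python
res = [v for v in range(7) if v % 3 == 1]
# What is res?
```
Trace:
  v=0
  v=1
  v=2
  v=3
  v=4
  v=5
  v=6
  res=[1, 4]

Final answer: [1, 4]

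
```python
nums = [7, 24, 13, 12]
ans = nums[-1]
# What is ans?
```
Trace:
  nums=[7, 24, 13, 12]
  nums=[7, 24, 13, 12], ans=12

Final answer: 12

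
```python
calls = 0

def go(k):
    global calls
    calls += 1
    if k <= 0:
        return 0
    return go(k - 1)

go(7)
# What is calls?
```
Call trace:
go(k=7)
  go(k=6)
    go(k=5)
      go(k=4)
        go(k=3)
          go(k=2)
            go(k=1)
              go(k=0)
              -> return 0
            -> return 0
          -> return 0
        -> return 0
      -> return 0
    -> return 0
  -> return 0
-> return 0

calls is incremented once per call. go is entered once for each k = 7, 6, 5, 4, 3, 2, 1, 0 (the k <= 0 call returns without recursing), i.e. 7 + 1 calls.
calls = 8

Final answer: 8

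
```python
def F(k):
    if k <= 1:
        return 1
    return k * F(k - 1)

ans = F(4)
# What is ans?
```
Call trace:
F(k=4)
  F(k=3)
    F(k=2)
      F(k=1)
      -> return 1
    -> return 2
  -> return 6
-> return 24

Final answer: 24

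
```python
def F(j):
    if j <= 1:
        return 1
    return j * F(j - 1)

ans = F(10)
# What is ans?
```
Call trace:
F(j=10)
  F(j=9)
    F(j=8)
      F(j=7)
        F(j=6)
          F(j=5)
            F(j=4)
              F(j=3)
                F(j=2)
                  F(j=1)
                  -> return 1
                -> return 2
              -> return 6
            -> return 24
          -> return 120
        -> return 720
      -> return 5040
    -> return 40320
  -> return 362880
-> return 3628800

Final answer: 3628800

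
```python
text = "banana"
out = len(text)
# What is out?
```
Trace:
  text='banana'
  text='banana', out=6

Final answer: 6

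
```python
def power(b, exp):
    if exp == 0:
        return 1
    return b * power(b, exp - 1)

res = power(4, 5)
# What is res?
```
Call trace:
power(b=4, exp=5)
  power(b=4, exp=4)
    power(b=4, exp=3)
      power(b=4, exp=2)
        power(b=4, exp=1)
          power(b=4, exp=0)
          -> return 1
        -> return 4
      -> return 16
    -> return 64
  -> return 256
-> return 1024

Final answer: 1024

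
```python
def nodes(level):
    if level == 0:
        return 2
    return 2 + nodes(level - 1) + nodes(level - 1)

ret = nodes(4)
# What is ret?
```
Call trace (a repeated sub-call is expanded the first time; later identical calls just restate its return value):
nodes(level=4)
  nodes(level=3)
    nodes(level=2)
      nodes(level=1)
        nodes(level=0)
        -> return 2
        nodes(level=0)
        -> return 2
      -> return 6
      nodes(level=1) -> return 6  (same call as traced above)
    -> return 14
    nodes(level=2) -> return 14  (same call as traced above)
  -> return 30
  nodes(level=3) -> return 30  (same call as traced above)
-> return 62

Final answer: 62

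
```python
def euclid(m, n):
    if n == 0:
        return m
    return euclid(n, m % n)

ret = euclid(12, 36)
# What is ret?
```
Call trace:
euclid(m=12, n=36)
  euclid(m=36, n=12)
    euclid(m=12, n=0)
    -> return 12
  -> return 12
-> return 12

Final answer: 12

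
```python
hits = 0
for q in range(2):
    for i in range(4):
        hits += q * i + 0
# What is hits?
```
Trace:
  hits=0
  hits=0, q=0, i=0
  hits=0, q=0, i=1
  hits=0, q=0, i=2
  hits=0, q=0, i=3
  hits=0, q=1, i=0
  hits=1, q=1, i=1
  hits=3, q=1, i=2
  hits=6, q=1, i=3

Final answer: 6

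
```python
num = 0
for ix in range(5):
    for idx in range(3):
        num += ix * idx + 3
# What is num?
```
Trace:
  num=0
  num=3, ix=0, idx=0
  num=6, ix=0, idx=1
  num=9, ix=0, idx=2
  num=12, ix=1, idx=0
  num=16, ix=1, idx=1
  num=21, ix=1, idx=2
  num=24, ix=2, idx=0
  num=29, ix=2, idx=1
  num=36, ix=2, idx=2
  num=39, ix=3, idx=0
  num=45, ix=3, idx=1
  num=54, ix=3, idx=2
  num=57, ix=4, idx=0
  num=64, ix=4, idx=1
  num=75, ix=4, idx=2

Final answer: 75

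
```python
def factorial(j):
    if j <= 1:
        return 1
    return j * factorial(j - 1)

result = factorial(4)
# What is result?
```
Call trace:
factorial(j=4)
  factorial(j=3)
    factorial(j=2)
      factorial(j=1)
      -> return 1
    -> return 2
  -> return 6
-> return 24

Final answer: 24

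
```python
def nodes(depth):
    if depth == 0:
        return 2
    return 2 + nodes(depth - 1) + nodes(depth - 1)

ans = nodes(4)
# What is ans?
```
Call trace (a repeated sub-call is expanded the first time; later identical calls just restate its return value):
nodes(depth=4)
  nodes(depth=3)
    nodes(depth=2)
      nodes(depth=1)
        nodes(depth=0)
        -> return 2
        nodes(depth=0)
        -> return 2
      -> return 6
      nodes(depth=1) -> return 6  (same call as traced above)
    -> return 14
    nodes(depth=2) -> return 14  (same call as traced above)
  -> return 30
  nodes(depth=3) -> return 30  (same call as traced above)
-> return 62

Final answer: 62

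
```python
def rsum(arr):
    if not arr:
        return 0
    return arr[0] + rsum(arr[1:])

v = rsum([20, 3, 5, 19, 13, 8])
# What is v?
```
Call trace:
rsum(arr=[20, 3, 5, 19, 13, 8])
  rsum(arr=[3, 5, 19, 13, 8])
    rsum(arr=[5, 19, 13, 8])
      rsum(arr=[19, 13, 8])
        rsum(arr=[13, 8])
          rsum(arr=[8])
            rsum(arr=[])
            -> return 0
          -> return 8
        -> return 21
      -> return 40
    -> return 45
  -> return 48
-> return 68

Final answer: 68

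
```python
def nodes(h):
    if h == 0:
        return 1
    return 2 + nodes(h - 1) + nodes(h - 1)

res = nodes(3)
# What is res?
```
Call trace (a repeated sub-call is expanded the first time; later identical calls just restate its return value):
nodes(h=3)
  nodes(h=2)
    nodes(h=1)
      nodes(h=0)
      -> return 1
      nodes(h=0)
      -> return 1
    -> return 4
    nodes(h=1) -> return 4  (same call as traced above)
  -> return 10
  nodes(h=2) -> return 10  (same call as traced above)
-> return 22

Final answer: 22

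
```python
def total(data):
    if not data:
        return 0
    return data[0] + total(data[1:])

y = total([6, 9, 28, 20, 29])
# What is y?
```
Call trace:
total(data=[6, 9, 28, 20, 29])
  total(data=[9, 28, 20, 29])
    total(data=[28, 20, 29])
      total(data=[20, 29])
        total(data=[29])
          total(data=[])
          -> return 0
        -> return 29
      -> return 49
    -> return 77
  -> return 86
-> return 92

Final answer: 92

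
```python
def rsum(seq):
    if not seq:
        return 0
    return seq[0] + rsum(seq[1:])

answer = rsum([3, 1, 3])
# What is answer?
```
Call trace:
rsum(seq=[3, 1, 3])
  rsum(seq=[1, 3])
    rsum(seq=[3])
      rsum(seq=[])
      -> return 0
    -> return 3
  -> return 4
-> return 7

Final answer: 7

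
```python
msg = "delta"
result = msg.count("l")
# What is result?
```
Trace:
  msg='delta'
  msg='delta', result=1

Final answer: 1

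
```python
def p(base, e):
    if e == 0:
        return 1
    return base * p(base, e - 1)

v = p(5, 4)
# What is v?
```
Call trace:
p(base=5, e=4)
  p(base=5, e=3)
    p(base=5, e=2)
      p(base=5, e=1)
        p(base=5, e=0)
        -> return 1
      -> return 5
    -> return 25
  -> return 125
-> return 625

Final answer: 625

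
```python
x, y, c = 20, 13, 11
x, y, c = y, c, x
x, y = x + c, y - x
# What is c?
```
Trace:
  x=20, y=13, c=11
  x=13, y=11, c=20
  x=33, y=-2, c=20

Final answer: 20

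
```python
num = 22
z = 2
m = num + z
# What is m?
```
Trace:
  num=22
  num=22, z=2
  num=22, z=2, m=24

Final answer: 24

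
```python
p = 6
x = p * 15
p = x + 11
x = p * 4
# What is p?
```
Trace:
  p=6
  p=6, x=90
  p=101, x=90
  p=101, x=404

Final answer: 101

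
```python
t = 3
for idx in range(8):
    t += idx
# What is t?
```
Trace:
  t=3
  t=3, idx=0
  t=4, idx=1
  t=6, idx=2
  t=9, idx=3
  t=13, idx=4
  t=18, idx=5
  t=24, idx=6
  t=31, idx=7

Final answer: 31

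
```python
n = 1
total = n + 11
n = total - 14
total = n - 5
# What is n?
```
Trace:
  n=1
  n=1, total=12
  n=-2, total=12
  n=-2, total=-7

Final answer: -2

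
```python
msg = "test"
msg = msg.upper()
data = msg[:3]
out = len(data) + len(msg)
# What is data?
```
Trace:
  msg='test'
  msg='TEST'
  msg='TEST', data='TES'
  msg='TEST', data='TES', out=7

Final answer: 'TES'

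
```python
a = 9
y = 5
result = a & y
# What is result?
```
Trace:
  a=9
  a=9, y=5
  a=9, y=5, result=1

Final answer: 1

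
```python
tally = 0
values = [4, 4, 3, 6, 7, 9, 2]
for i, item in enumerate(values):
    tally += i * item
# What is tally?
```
Trace:
  tally=0
  tally=0, i=0, item=4
  tally=4, i=1, item=4
  tally=10, i=2, item=3
  tally=28, i=3, item=6
  tally=56, i=4, item=7
  tally=101, i=5, item=9
  tally=113, i=6, item=2

Final answer: 113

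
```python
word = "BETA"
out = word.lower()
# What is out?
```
Trace:
  word='BETA'
  word='BETA', out='beta'

Final answer: 'beta'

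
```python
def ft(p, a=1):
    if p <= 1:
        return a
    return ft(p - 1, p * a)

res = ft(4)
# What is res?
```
Call trace:
ft(p=4, a=1)
  ft(p=3, a=4)
    ft(p=2, a=12)
      ft(p=1, a=24)
      -> return 24
    -> return 24
  -> return 24
-> return 24

Final answer: 24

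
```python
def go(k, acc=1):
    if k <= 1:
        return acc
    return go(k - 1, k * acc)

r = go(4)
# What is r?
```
Call trace:
go(k=4, acc=1)
  go(k=3, acc=4)
    go(k=2, acc=12)
      go(k=1, acc=24)
      -> return 24
    -> return 24
  -> return 24
-> return 24

Final answer: 24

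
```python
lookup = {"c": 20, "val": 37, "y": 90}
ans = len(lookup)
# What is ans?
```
Trace:
  lookup={'c': 20, 'val': 37, 'y': 90}
  lookup={'c': 20, 'val': 37, 'y': 90}, ans=3

Final answer: 3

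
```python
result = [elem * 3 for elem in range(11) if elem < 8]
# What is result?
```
Trace:
  elem=0
  elem=1
  elem=2
  elem=3
  elem=4
  elem=5
  elem=6
  elem=7
  elem=8
  elem=9
  elem=10
  result=[0, 3, 6, 9, 12, 15, 18, 21]

Final answer: [0, 3, 6, 9, 12, 15, 18, 21]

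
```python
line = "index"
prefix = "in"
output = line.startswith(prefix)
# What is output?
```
Trace:
  line='index'
  line='index', prefix='in'
  line='index', prefix='in', output=True

Final answer: True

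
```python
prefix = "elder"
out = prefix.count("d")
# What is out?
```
Trace:
  prefix='elder'
  prefix='elder', out=1

Final answer: 1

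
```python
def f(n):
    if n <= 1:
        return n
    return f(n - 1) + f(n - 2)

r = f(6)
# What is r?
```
Call trace (a repeated sub-call is expanded the first time; later identical calls just restate its return value):
f(n=6)
  f(n=5)
    f(n=4)
      f(n=3)
        f(n=2)
          f(n=1)
          -> return 1
          f(n=0)
          -> return 0
        -> return 1
        f(n=1)
        -> return 1
      -> return 2
      f(n=2) -> return 1  (same call as traced above)
    -> return 3
    f(n=3) -> return 2  (same call as traced above)
  -> return 5
  f(n=4) -> return 3  (same call as traced above)
-> return 8

Final answer: 8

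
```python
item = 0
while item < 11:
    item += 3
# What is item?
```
Trace:
  item=0
  item=3
  item=6
  item=9
  item=12

Final answer: 12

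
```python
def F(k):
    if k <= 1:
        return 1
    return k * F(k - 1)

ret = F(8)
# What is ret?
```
Call trace:
F(k=8)
  F(k=7)
    F(k=6)
      F(k=5)
        F(k=4)
          F(k=3)
            F(k=2)
              F(k=1)
              -> return 1
            -> return 2
          -> return 6
        -> return 24
      -> return 120
    -> return 720
  -> return 5040
-> return 40320

Final answer: 40320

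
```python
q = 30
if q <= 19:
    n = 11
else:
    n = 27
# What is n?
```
Trace:
  q=30
  q=30, n=27

Final answer: 27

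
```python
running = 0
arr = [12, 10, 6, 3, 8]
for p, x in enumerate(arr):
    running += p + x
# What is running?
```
Trace:
  running=0
  running=12, p=0, x=12
  running=23, p=1, x=10
  running=31, p=2, x=6
  running=37, p=3, x=3
  running=49, p=4, x=8

Final answer: 49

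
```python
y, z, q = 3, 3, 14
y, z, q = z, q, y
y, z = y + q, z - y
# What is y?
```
Trace:
  y=3, z=3, q=14
  y=3, z=14, q=3
  y=6, z=11, q=3

Final answer: 6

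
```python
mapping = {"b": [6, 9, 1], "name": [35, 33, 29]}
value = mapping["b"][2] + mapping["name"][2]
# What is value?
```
Trace:
  mapping={'b': [6, 9, 1], 'name': [35, 33, 29]}
  mapping={'b': [6, 9, 1], 'name': [35, 33, 29]}, value=30

Final answer: 30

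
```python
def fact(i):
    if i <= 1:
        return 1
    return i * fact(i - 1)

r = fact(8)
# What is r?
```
Call trace:
fact(i=8)
  fact(i=7)
    fact(i=6)
      fact(i=5)
        fact(i=4)
          fact(i=3)
            fact(i=2)
              fact(i=1)
              -> return 1
            -> return 2
          -> return 6
        -> return 24
      -> return 120
    -> return 720
  -> return 5040
-> return 40320

Final answer: 40320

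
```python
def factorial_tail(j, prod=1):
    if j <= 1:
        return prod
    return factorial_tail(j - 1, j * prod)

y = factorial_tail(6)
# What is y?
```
Call trace:
factorial_tail(j=6, prod=1)
  factorial_tail(j=5, prod=6)
    factorial_tail(j=4, prod=30)
      factorial_tail(j=3, prod=120)
        factorial_tail(j=2, prod=360)
          factorial_tail(j=1, prod=720)
          -> return 720
        -> return 720
      -> return 720
    -> return 720
  -> return 720
-> return 720

Final answer: 720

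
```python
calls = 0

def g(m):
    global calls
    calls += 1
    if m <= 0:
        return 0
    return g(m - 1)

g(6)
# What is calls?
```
Call trace:
g(m=6)
  g(m=5)
    g(m=4)
      g(m=3)
        g(m=2)
          g(m=1)
            g(m=0)
            -> return 0
          -> return 0
        -> return 0
      -> return 0
    -> return 0
  -> return 0
-> return 0

calls is incremented once per call. g is entered once for each m = 6, 5, 4, 3, 2, 1, 0 (the m <= 0 call returns without recursing), i.e. 6 + 1 calls.
calls = 7

Final answer: 7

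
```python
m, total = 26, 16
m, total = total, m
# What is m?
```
Trace:
  m=26, total=16
  m=16, total=26

Final answer: 16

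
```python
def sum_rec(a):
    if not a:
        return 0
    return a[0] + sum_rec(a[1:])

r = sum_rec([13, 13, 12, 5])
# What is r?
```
Call trace:
sum_rec(a=[13, 13, 12, 5])
  sum_rec(a=[13, 12, 5])
    sum_rec(a=[12, 5])
      sum_rec(a=[5])
        sum_rec(a=[])
        -> return 0
      -> return 5
    -> return 17
  -> return 30
-> return 43

Final answer: 43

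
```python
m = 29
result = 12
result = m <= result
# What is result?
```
Trace:
  m=29
  m=29, result=12
  m=29, result=False

Final answer: False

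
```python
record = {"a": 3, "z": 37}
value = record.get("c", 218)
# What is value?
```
Trace:
  record={'a': 3, 'z': 37}
  record={'a': 3, 'z': 37}, value=218

Final answer: 218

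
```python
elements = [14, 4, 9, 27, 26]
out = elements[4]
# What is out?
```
Trace:
  elements=[14, 4, 9, 27, 26]
  elements=[14, 4, 9, 27, 26], out=26

Final answer: 26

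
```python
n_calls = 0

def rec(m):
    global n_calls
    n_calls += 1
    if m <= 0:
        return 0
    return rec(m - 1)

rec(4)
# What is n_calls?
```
Call trace:
rec(m=4)
  rec(m=3)
    rec(m=2)
      rec(m=1)
        rec(m=0)
        -> return 0
      -> return 0
    -> return 0
  -> return 0
-> return 0

n_calls is incremented once per call. rec is entered once for each m = 4, 3, 2, 1, 0 (the m <= 0 call returns without recursing), i.e. 4 + 1 calls.
n_calls = 5

Final answer: 5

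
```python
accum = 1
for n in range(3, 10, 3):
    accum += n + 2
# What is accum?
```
Trace:
  accum=1
  accum=6, n=3
  accum=14, n=6
  accum=25, n=9

Final answer: 25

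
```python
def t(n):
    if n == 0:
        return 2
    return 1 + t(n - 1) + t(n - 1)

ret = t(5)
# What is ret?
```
Call trace (a repeated sub-call is expanded the first time; later identical calls just restate its return value):
t(n=5)
  t(n=4)
    t(n=3)
      t(n=2)
        t(n=1)
          t(n=0)
          -> return 2
          t(n=0)
          -> return 2
        -> return 5
        t(n=1) -> return 5  (same call as traced above)
      -> return 11
      t(n=2) -> return 11  (same call as traced above)
    -> return 23
    t(n=3) -> return 23  (same call as traced above)
  -> return 47
  t(n=4) -> return 47  (same call as traced above)
-> return 95

Final answer: 95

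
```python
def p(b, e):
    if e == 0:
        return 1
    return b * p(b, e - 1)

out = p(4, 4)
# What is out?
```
Call trace:
p(b=4, e=4)
  p(b=4, e=3)
    p(b=4, e=2)
      p(b=4, e=1)
        p(b=4, e=0)
        -> return 1
      -> return 4
    -> return 16
  -> return 64
-> return 256

Final answer: 256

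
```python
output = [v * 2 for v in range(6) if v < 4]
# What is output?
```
Trace:
  v=0
  v=1
  v=2
  v=3
  v=4
  v=5
  output=[0, 2, 4, 6]

Final answer: [0, 2, 4, 6]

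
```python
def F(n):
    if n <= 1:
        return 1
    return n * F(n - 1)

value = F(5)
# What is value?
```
Call trace:
F(n=5)
  F(n=4)
    F(n=3)
      F(n=2)
        F(n=1)
        -> return 1
      -> return 2
    -> return 6
  -> return 24
-> return 120

Final answer: 120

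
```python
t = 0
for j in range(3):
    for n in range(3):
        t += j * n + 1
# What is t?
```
Trace:
  t=0
  t=1, j=0, n=0
  t=2, j=0, n=1
  t=3, j=0, n=2
  t=4, j=1, n=0
  t=6, j=1, n=1
  t=9, j=1, n=2
  t=10, j=2, n=0
  t=13, j=2, n=1
  t=18, j=2, n=2

Final answer: 18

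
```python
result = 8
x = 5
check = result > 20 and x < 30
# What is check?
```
Trace:
  result=8
  result=8, x=5
  result=8, x=5, check=False

Final answer: False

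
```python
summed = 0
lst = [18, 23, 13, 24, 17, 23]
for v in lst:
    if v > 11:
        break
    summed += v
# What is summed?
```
Trace:
  summed=0
  summed=0, v=18

Final answer: 0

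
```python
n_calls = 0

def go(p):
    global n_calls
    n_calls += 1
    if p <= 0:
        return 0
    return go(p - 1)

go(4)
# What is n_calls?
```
Call trace:
go(p=4)
  go(p=3)
    go(p=2)
      go(p=1)
        go(p=0)
        -> return 0
      -> return 0
    -> return 0
  -> return 0
-> return 0

n_calls is incremented once per call. go is entered once for each p = 4, 3, 2, 1, 0 (the p <= 0 call returns without recursing), i.e. 4 + 1 calls.
n_calls = 5

Final answer: 5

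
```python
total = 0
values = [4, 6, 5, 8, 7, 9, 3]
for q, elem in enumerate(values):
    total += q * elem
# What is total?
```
Trace:
  total=0
  total=0, q=0, elem=4
  total=6, q=1, elem=6
  total=16, q=2, elem=5
  total=40, q=3, elem=8
  total=68, q=4, elem=7
  total=113, q=5, elem=9
  total=131, q=6, elem=3

Final answer: 131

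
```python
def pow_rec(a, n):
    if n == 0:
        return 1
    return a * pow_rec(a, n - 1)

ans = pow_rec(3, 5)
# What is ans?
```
Call trace:
pow_rec(a=3, n=5)
  pow_rec(a=3, n=4)
    pow_rec(a=3, n=3)
      pow_rec(a=3, n=2)
        pow_rec(a=3, n=1)
          pow_rec(a=3, n=0)
          -> return 1
        -> return 3
      -> return 9
    -> return 27
  -> return 81
-> return 243

Final answer: 243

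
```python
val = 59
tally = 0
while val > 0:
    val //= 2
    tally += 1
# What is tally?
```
Trace:
  val=59
  val=59, tally=0
  val=29, tally=1
  val=14, tally=2
  val=7, tally=3
  val=3, tally=4
  val=1, tally=5
  val=0, tally=6

Final answer: 6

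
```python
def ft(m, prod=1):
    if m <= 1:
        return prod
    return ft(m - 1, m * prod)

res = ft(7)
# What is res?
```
Call trace:
ft(m=7, prod=1)
  ft(m=6, prod=7)
    ft(m=5, prod=42)
      ft(m=4, prod=210)
        ft(m=3, prod=840)
          ft(m=2, prod=2520)
            ft(m=1, prod=5040)
            -> return 5040
          -> return 5040
        -> return 5040
      -> return 5040
    -> return 5040
  -> return 5040
-> return 5040

Final answer: 5040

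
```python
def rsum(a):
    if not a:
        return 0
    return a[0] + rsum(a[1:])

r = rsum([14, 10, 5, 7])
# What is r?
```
Call trace:
rsum(a=[14, 10, 5, 7])
  rsum(a=[10, 5, 7])
    rsum(a=[5, 7])
      rsum(a=[7])
        rsum(a=[])
        -> return 0
      -> return 7
    -> return 12
  -> return 22
-> return 36

Final answer: 36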